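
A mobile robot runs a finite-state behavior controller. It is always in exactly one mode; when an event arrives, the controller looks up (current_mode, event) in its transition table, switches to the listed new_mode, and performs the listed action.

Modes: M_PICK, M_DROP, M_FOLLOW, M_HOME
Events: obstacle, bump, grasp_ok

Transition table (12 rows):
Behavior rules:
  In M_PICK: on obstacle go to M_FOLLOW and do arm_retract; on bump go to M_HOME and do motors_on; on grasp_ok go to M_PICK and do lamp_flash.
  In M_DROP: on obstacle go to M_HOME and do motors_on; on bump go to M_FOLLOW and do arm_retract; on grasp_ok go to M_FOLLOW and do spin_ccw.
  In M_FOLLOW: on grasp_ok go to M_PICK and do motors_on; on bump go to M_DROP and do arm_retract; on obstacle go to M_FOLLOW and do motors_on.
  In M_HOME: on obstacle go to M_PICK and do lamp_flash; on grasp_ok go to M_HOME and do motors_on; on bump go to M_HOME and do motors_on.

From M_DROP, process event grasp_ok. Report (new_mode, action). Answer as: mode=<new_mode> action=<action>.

mode=M_FOLLOW action=spin_ccw

current mode = M_DROP; filter table to that mode:
  (M_DROP, obstacle) → (M_HOME, motors_on)
  (M_DROP, bump) → (M_FOLLOW, arm_retract)
  (M_DROP, grasp_ok) → (M_FOLLOW, spin_ccw)  ← event matches
event = grasp_ok selects (M_FOLLOW, spin_ccw)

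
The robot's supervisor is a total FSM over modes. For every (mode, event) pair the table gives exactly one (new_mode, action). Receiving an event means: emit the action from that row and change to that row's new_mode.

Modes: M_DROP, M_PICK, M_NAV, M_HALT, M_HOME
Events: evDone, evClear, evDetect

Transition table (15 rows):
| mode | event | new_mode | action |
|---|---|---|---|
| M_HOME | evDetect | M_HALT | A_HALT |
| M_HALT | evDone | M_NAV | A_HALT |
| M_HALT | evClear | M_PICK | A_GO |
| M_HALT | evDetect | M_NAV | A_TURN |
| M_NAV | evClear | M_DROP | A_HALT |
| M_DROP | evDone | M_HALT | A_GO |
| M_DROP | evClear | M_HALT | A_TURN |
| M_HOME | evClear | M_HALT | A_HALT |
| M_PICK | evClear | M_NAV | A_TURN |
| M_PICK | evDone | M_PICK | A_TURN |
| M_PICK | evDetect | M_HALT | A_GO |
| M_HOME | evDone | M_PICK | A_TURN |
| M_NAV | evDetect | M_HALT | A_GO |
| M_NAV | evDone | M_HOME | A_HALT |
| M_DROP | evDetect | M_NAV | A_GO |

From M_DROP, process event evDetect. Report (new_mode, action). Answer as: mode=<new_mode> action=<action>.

mode=M_NAV action=A_GO

current mode = M_DROP; filter table to that mode:
  (M_DROP, evDone) → (M_HALT, A_GO)
  (M_DROP, evClear) → (M_HALT, A_TURN)
  (M_DROP, evDetect) → (M_NAV, A_GO)  ← event matches
event = evDetect selects (M_NAV, A_GO)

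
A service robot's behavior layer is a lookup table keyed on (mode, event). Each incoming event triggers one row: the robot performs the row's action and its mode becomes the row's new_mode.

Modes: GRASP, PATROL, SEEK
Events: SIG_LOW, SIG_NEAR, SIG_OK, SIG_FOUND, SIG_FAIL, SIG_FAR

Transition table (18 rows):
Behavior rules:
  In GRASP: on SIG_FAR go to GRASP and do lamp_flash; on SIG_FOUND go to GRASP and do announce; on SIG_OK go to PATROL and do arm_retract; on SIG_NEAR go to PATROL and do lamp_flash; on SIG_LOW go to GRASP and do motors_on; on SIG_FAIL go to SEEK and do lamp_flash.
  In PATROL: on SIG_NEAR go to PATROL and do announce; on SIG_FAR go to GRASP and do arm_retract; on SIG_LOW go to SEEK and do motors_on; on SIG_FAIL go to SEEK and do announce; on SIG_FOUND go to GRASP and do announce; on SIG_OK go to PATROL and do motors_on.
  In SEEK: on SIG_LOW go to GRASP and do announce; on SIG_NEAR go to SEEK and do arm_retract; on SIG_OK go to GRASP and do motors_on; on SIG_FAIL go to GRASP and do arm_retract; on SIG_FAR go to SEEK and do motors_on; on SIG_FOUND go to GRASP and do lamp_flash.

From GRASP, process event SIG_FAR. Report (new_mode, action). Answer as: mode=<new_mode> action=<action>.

current mode = GRASP; filter table to that mode:
  (GRASP, SIG_FAR) → (GRASP, lamp_flash)  ← event matches
  (GRASP, SIG_FOUND) → (GRASP, announce)
  (GRASP, SIG_OK) → (PATROL, arm_retract)
  (GRASP, SIG_NEAR) → (PATROL, lamp_flash)
  (GRASP, SIG_LOW) → (GRASP, motors_on)
  (GRASP, SIG_FAIL) → (SEEK, lamp_flash)
event = SIG_FAR selects (GRASP, lamp_flash)

mode=GRASP action=lamp_flash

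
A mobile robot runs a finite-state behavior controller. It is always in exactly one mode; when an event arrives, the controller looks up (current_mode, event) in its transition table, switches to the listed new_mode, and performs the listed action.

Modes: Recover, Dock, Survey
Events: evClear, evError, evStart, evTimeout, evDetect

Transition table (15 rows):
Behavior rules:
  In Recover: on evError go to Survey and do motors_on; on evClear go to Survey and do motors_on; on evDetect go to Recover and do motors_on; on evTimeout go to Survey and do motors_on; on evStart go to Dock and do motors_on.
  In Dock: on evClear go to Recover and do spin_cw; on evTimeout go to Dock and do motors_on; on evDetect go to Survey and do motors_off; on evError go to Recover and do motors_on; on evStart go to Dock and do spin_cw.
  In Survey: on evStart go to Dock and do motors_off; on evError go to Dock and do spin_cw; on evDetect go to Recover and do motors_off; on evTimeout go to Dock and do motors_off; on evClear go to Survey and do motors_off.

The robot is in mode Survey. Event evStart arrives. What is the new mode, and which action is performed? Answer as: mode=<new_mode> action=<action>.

mode=Dock action=motors_off

current mode = Survey; filter table to that mode:
  (Survey, evStart) → (Dock, motors_off)  ← event matches
  (Survey, evError) → (Dock, spin_cw)
  (Survey, evDetect) → (Recover, motors_off)
  (Survey, evTimeout) → (Dock, motors_off)
  (Survey, evClear) → (Survey, motors_off)
event = evStart selects (Dock, motors_off)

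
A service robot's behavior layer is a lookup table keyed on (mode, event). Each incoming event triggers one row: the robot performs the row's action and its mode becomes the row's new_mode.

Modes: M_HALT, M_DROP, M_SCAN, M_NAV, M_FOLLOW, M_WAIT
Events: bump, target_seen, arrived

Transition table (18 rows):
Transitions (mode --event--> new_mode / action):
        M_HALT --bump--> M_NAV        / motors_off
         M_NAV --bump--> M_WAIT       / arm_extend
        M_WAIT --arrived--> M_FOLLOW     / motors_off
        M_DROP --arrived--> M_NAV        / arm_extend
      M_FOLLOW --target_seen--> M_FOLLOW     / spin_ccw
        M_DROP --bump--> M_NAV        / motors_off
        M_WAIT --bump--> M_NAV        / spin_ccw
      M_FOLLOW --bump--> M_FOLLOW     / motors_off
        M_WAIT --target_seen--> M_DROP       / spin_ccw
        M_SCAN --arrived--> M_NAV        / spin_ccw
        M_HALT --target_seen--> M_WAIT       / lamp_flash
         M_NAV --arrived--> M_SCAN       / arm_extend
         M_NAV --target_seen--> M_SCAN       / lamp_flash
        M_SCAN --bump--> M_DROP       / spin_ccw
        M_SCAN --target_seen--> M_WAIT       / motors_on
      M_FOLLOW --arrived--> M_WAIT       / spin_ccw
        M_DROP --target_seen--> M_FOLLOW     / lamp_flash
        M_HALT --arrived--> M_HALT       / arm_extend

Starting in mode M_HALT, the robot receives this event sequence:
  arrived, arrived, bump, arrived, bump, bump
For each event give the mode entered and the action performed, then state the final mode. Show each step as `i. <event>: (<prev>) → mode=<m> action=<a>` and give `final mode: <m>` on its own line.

1. arrived: (M_HALT) → mode=M_HALT action=arm_extend
2. arrived: (M_HALT) → mode=M_HALT action=arm_extend
3. bump: (M_HALT) → mode=M_NAV action=motors_off
4. arrived: (M_NAV) → mode=M_SCAN action=arm_extend
5. bump: (M_SCAN) → mode=M_DROP action=spin_ccw
6. bump: (M_DROP) → mode=M_NAV action=motors_off

final mode: M_NAV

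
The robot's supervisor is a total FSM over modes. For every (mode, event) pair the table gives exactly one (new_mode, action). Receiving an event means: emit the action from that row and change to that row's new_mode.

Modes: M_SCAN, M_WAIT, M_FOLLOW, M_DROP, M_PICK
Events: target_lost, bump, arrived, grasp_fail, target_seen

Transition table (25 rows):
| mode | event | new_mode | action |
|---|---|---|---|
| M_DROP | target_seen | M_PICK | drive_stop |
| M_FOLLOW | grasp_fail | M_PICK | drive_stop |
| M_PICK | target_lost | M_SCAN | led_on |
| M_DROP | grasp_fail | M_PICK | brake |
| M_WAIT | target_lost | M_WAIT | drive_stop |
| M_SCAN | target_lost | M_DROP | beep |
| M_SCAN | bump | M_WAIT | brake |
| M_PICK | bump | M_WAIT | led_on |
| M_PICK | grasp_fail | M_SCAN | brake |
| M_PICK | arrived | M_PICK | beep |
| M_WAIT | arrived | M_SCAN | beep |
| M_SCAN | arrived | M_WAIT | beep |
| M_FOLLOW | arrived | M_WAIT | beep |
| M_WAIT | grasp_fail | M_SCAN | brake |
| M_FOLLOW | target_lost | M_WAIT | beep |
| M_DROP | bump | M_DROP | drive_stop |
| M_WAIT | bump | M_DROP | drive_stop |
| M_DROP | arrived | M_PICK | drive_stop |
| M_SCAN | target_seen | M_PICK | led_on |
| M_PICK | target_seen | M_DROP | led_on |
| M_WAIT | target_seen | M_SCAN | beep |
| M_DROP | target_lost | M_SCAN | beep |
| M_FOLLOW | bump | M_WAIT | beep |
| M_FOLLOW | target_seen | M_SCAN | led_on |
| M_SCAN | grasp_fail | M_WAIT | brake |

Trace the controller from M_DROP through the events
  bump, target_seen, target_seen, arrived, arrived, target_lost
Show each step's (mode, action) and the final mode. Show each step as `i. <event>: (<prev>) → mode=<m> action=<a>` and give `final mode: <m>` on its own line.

1. bump: (M_DROP) → mode=M_DROP action=drive_stop
2. target_seen: (M_DROP) → mode=M_PICK action=drive_stop
3. target_seen: (M_PICK) → mode=M_DROP action=led_on
4. arrived: (M_DROP) → mode=M_PICK action=drive_stop
5. arrived: (M_PICK) → mode=M_PICK action=beep
6. target_lost: (M_PICK) → mode=M_SCAN action=led_on

final mode: M_SCAN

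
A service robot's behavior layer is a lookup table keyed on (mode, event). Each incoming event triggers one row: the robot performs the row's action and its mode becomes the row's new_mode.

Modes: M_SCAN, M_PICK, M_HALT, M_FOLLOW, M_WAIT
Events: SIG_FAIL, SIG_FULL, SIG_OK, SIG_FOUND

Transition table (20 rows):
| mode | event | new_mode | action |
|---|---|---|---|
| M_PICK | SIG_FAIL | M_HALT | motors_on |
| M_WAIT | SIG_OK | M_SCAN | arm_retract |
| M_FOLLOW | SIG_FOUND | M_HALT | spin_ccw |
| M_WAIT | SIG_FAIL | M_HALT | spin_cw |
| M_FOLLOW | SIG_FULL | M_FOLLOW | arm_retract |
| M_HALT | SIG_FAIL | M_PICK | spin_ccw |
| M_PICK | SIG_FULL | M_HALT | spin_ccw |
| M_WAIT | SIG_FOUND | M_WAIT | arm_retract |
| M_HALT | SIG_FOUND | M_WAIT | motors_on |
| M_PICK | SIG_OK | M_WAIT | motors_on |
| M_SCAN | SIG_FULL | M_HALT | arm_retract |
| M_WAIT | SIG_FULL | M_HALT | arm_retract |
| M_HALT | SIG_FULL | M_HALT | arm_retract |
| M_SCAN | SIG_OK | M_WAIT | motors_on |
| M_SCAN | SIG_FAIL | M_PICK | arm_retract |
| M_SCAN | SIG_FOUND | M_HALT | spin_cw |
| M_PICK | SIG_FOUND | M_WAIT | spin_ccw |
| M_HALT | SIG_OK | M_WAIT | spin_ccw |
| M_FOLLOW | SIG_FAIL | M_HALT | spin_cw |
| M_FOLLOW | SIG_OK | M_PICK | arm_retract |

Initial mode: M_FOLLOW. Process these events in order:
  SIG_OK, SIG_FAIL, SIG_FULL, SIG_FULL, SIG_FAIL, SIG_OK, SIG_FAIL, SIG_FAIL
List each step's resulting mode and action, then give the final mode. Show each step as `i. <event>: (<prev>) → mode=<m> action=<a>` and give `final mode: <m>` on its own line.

1. SIG_OK: (M_FOLLOW) → mode=M_PICK action=arm_retract
2. SIG_FAIL: (M_PICK) → mode=M_HALT action=motors_on
3. SIG_FULL: (M_HALT) → mode=M_HALT action=arm_retract
4. SIG_FULL: (M_HALT) → mode=M_HALT action=arm_retract
5. SIG_FAIL: (M_HALT) → mode=M_PICK action=spin_ccw
6. SIG_OK: (M_PICK) → mode=M_WAIT action=motors_on
7. SIG_FAIL: (M_WAIT) → mode=M_HALT action=spin_cw
8. SIG_FAIL: (M_HALT) → mode=M_PICK action=spin_ccw

final mode: M_PICK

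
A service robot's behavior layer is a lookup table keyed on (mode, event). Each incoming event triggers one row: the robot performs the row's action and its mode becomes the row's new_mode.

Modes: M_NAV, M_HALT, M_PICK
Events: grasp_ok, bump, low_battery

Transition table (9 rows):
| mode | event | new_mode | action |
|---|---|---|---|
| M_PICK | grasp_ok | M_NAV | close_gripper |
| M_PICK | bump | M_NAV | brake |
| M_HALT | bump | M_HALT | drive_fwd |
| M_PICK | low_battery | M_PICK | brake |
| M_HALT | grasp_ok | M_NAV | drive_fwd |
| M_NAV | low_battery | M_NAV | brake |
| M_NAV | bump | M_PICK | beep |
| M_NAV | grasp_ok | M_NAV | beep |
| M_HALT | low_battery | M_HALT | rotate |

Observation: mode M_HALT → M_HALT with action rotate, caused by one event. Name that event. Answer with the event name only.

low_battery

try grasp_ok: (M_HALT, grasp_ok) → (M_NAV, drive_fwd)
try bump: (M_HALT, bump) → (M_HALT, drive_fwd)
try low_battery: (M_HALT, low_battery) → (M_HALT, rotate)  ← matches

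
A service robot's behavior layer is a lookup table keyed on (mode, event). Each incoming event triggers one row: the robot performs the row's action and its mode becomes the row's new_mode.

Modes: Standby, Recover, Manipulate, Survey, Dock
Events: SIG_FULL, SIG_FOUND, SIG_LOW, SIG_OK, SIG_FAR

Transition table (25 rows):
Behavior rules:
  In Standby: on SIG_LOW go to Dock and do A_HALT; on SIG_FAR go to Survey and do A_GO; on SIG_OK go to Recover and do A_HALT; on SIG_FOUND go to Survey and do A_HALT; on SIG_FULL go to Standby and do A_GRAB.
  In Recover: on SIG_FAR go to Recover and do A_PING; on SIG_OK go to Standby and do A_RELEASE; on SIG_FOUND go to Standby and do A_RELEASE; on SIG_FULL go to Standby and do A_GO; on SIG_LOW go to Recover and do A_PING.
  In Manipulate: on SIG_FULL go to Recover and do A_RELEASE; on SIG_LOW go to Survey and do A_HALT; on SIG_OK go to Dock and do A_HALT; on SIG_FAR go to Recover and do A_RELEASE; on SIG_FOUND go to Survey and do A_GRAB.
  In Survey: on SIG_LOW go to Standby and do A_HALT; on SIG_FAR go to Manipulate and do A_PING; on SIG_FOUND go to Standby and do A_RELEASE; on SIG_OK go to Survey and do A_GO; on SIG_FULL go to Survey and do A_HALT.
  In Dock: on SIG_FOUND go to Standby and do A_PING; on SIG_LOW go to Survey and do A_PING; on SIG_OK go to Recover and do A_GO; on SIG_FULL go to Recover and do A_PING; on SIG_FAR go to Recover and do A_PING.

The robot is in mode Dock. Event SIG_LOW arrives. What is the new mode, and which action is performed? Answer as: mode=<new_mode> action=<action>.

mode=Survey action=A_PING

current mode = Dock; filter table to that mode:
  (Dock, SIG_FOUND) → (Standby, A_PING)
  (Dock, SIG_LOW) → (Survey, A_PING)  ← event matches
  (Dock, SIG_OK) → (Recover, A_GO)
  (Dock, SIG_FULL) → (Recover, A_PING)
  (Dock, SIG_FAR) → (Recover, A_PING)
event = SIG_LOW selects (Survey, A_PING)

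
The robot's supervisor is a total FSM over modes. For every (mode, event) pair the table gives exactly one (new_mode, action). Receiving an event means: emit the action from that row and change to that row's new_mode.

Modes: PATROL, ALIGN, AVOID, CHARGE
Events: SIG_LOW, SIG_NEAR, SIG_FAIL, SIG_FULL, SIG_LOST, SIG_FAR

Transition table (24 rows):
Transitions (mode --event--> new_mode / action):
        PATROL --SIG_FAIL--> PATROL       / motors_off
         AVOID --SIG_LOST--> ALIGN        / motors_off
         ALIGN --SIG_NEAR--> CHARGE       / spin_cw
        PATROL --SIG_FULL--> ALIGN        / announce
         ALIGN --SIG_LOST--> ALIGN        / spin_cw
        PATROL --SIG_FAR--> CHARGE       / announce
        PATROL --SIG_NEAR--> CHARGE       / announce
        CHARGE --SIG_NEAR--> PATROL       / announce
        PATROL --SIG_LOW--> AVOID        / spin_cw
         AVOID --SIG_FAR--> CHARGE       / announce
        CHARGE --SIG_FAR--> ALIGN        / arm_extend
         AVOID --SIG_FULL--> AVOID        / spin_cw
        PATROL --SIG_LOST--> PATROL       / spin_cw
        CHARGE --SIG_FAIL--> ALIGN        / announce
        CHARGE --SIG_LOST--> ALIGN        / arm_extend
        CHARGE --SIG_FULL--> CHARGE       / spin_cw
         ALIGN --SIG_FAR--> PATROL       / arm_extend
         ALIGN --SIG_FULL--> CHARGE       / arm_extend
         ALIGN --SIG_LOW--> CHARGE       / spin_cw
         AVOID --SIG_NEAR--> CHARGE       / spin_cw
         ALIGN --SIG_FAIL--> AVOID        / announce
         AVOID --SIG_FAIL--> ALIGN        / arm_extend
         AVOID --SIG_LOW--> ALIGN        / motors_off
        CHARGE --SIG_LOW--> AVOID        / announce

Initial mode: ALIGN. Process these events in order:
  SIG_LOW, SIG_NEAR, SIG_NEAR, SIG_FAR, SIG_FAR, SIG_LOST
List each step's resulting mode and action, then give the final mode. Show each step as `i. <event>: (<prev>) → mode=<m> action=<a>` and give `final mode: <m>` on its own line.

final mode: PATROL

1. SIG_LOW: (ALIGN) → mode=CHARGE action=spin_cw
2. SIG_NEAR: (CHARGE) → mode=PATROL action=announce
3. SIG_NEAR: (PATROL) → mode=CHARGE action=announce
4. SIG_FAR: (CHARGE) → mode=ALIGN action=arm_extend
5. SIG_FAR: (ALIGN) → mode=PATROL action=arm_extend
6. SIG_LOST: (PATROL) → mode=PATROL action=spin_cw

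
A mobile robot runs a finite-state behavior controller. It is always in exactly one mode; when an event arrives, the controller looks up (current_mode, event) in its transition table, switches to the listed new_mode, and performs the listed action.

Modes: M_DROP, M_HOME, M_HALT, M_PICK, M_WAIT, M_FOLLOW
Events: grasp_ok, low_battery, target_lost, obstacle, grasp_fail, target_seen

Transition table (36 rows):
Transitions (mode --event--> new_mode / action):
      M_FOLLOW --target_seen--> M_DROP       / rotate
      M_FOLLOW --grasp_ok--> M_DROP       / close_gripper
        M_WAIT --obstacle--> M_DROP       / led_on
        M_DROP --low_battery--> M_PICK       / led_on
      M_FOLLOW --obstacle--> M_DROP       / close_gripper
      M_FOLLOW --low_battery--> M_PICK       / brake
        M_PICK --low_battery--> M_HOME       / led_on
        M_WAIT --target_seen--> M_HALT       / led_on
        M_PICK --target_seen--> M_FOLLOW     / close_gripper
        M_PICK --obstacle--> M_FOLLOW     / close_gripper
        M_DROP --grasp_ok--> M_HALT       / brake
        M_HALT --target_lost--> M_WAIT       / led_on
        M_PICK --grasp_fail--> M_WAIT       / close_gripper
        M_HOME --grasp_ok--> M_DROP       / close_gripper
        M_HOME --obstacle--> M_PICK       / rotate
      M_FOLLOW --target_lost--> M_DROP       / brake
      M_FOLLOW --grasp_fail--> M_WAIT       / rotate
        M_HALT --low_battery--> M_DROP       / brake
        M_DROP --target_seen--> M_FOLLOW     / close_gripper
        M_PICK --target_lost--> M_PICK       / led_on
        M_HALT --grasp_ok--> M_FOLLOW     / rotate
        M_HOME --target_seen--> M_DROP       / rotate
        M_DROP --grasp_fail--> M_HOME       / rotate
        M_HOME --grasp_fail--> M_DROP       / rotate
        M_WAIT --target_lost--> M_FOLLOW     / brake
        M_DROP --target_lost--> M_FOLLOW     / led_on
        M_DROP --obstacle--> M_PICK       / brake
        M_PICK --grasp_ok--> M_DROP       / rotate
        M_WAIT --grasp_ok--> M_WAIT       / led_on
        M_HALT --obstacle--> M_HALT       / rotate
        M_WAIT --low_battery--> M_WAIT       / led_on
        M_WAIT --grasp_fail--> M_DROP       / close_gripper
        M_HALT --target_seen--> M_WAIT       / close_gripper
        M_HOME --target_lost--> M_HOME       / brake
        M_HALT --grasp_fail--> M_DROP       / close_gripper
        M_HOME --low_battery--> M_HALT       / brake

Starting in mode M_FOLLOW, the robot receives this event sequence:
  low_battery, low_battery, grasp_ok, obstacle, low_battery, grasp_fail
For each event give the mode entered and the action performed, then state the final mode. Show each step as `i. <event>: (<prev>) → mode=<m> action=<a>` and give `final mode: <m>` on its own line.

final mode: M_DROP

1. low_battery: (M_FOLLOW) → mode=M_PICK action=brake
2. low_battery: (M_PICK) → mode=M_HOME action=led_on
3. grasp_ok: (M_HOME) → mode=M_DROP action=close_gripper
4. obstacle: (M_DROP) → mode=M_PICK action=brake
5. low_battery: (M_PICK) → mode=M_HOME action=led_on
6. grasp_fail: (M_HOME) → mode=M_DROP action=rotate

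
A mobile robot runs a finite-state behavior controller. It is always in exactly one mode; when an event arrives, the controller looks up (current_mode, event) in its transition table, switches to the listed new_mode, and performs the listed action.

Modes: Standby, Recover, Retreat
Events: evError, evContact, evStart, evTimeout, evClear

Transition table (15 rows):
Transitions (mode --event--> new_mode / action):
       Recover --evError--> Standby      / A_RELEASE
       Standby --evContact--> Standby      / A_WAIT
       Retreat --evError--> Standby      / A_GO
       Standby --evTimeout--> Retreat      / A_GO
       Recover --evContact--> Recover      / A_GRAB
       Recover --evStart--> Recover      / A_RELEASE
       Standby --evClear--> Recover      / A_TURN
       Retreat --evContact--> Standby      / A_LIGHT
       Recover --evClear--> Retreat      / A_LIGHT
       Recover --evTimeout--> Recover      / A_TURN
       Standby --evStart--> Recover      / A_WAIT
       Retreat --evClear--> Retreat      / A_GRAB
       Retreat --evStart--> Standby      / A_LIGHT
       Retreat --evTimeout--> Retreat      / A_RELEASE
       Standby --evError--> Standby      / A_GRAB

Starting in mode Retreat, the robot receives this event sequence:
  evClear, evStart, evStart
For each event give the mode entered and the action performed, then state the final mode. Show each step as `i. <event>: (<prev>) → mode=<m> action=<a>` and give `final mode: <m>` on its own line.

final mode: Recover

1. evClear: (Retreat) → mode=Retreat action=A_GRAB
2. evStart: (Retreat) → mode=Standby action=A_LIGHT
3. evStart: (Standby) → mode=Recover action=A_WAIT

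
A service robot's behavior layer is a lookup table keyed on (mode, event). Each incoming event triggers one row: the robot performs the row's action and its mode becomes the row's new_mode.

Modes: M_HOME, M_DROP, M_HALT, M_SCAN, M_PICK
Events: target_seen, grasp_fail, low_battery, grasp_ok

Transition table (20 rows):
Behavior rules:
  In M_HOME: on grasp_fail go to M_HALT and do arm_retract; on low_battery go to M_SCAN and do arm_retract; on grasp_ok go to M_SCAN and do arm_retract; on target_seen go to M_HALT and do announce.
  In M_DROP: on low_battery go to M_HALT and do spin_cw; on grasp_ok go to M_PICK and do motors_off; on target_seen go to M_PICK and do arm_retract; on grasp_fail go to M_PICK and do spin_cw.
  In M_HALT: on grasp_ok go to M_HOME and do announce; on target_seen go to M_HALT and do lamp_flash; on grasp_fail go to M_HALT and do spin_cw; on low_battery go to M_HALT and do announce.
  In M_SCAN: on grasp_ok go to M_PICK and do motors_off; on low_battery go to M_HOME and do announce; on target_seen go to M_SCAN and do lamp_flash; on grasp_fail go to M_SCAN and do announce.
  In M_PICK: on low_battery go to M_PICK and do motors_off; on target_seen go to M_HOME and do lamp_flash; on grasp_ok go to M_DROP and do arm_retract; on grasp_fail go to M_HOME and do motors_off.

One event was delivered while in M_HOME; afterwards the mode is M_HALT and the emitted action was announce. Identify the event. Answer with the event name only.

target_seen

try target_seen: (M_HOME, target_seen) → (M_HALT, announce)  ← matches
try grasp_fail: (M_HOME, grasp_fail) → (M_HALT, arm_retract)
try low_battery: (M_HOME, low_battery) → (M_SCAN, arm_retract)
try grasp_ok: (M_HOME, grasp_ok) → (M_SCAN, arm_retract)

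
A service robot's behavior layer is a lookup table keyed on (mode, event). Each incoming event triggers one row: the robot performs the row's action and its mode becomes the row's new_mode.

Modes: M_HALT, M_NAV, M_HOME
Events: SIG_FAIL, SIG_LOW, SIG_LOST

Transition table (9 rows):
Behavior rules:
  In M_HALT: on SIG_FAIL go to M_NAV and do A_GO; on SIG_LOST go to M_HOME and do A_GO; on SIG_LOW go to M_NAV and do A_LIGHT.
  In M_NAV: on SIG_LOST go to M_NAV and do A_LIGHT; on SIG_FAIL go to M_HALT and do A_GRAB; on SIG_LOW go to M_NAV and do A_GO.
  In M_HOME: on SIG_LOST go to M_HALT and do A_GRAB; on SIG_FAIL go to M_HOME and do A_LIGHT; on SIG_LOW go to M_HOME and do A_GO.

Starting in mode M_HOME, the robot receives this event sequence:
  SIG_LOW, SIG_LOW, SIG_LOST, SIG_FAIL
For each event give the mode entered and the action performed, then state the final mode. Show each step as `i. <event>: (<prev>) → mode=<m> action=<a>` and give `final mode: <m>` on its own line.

1. SIG_LOW: (M_HOME) → mode=M_HOME action=A_GO
2. SIG_LOW: (M_HOME) → mode=M_HOME action=A_GO
3. SIG_LOST: (M_HOME) → mode=M_HALT action=A_GRAB
4. SIG_FAIL: (M_HALT) → mode=M_NAV action=A_GO

final mode: M_NAV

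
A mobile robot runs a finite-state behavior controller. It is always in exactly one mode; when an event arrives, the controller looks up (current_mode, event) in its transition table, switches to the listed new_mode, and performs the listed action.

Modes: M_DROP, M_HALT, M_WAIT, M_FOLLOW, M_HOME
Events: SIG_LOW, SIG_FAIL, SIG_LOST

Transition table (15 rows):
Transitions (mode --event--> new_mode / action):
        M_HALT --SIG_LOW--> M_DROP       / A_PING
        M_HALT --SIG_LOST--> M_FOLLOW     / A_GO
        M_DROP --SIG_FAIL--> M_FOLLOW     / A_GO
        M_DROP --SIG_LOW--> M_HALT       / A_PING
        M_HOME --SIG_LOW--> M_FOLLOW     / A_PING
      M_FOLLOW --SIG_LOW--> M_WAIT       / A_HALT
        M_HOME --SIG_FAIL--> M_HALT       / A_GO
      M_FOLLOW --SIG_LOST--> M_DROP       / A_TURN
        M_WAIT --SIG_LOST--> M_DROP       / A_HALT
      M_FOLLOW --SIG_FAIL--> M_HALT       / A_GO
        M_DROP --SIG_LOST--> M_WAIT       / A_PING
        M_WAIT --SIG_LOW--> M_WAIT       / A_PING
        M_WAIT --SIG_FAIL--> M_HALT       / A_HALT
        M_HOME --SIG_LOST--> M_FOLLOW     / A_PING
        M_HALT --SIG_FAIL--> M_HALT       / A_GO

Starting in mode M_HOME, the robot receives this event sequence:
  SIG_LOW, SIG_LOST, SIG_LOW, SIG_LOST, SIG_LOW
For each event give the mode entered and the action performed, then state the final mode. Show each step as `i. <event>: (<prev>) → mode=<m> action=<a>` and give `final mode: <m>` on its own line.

1. SIG_LOW: (M_HOME) → mode=M_FOLLOW action=A_PING
2. SIG_LOST: (M_FOLLOW) → mode=M_DROP action=A_TURN
3. SIG_LOW: (M_DROP) → mode=M_HALT action=A_PING
4. SIG_LOST: (M_HALT) → mode=M_FOLLOW action=A_GO
5. SIG_LOW: (M_FOLLOW) → mode=M_WAIT action=A_HALT

final mode: M_WAIT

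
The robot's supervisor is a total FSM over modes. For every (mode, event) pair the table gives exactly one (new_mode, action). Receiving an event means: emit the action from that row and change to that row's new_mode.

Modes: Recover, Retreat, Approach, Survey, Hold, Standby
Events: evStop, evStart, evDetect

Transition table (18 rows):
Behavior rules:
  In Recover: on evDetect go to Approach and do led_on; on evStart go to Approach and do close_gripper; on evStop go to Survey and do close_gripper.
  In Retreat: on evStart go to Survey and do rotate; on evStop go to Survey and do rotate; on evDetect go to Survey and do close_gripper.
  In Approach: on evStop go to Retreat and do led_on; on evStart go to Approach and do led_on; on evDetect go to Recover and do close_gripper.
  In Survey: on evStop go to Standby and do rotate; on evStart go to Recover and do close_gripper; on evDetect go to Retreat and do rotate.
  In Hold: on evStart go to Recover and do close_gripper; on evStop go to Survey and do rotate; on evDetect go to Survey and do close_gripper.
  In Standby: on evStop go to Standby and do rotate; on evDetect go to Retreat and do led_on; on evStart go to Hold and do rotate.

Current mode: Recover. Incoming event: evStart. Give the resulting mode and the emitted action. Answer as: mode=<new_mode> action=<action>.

mode=Approach action=close_gripper

current mode = Recover; filter table to that mode:
  (Recover, evDetect) → (Approach, led_on)
  (Recover, evStart) → (Approach, close_gripper)  ← event matches
  (Recover, evStop) → (Survey, close_gripper)
event = evStart selects (Approach, close_gripper)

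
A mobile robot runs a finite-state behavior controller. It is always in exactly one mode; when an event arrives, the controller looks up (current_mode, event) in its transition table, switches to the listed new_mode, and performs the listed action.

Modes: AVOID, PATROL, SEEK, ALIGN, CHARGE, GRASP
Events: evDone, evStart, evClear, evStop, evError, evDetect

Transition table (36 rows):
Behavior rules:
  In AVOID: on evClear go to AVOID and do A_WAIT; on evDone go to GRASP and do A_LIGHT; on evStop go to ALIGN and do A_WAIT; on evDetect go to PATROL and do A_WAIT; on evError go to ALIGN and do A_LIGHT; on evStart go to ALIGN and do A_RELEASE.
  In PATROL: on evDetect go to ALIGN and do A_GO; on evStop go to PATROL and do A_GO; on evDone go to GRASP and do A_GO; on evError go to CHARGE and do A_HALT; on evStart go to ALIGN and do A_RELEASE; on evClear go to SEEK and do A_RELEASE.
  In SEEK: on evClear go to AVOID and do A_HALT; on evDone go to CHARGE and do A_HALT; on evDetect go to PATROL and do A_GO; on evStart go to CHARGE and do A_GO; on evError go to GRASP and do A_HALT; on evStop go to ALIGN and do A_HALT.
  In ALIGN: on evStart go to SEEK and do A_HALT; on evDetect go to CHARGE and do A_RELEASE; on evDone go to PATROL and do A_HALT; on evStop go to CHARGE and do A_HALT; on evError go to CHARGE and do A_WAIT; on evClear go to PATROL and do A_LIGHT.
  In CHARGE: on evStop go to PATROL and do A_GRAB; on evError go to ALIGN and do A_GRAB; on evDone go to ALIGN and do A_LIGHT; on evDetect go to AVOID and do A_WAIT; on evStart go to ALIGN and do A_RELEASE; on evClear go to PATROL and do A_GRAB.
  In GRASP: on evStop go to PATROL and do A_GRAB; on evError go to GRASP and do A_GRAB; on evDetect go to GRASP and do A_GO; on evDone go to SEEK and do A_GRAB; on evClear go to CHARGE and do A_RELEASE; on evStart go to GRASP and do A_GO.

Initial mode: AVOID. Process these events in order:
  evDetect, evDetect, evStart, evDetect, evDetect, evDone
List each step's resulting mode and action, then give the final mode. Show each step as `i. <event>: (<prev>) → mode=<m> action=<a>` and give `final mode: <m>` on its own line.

1. evDetect: (AVOID) → mode=PATROL action=A_WAIT
2. evDetect: (PATROL) → mode=ALIGN action=A_GO
3. evStart: (ALIGN) → mode=SEEK action=A_HALT
4. evDetect: (SEEK) → mode=PATROL action=A_GO
5. evDetect: (PATROL) → mode=ALIGN action=A_GO
6. evDone: (ALIGN) → mode=PATROL action=A_HALT

final mode: PATROL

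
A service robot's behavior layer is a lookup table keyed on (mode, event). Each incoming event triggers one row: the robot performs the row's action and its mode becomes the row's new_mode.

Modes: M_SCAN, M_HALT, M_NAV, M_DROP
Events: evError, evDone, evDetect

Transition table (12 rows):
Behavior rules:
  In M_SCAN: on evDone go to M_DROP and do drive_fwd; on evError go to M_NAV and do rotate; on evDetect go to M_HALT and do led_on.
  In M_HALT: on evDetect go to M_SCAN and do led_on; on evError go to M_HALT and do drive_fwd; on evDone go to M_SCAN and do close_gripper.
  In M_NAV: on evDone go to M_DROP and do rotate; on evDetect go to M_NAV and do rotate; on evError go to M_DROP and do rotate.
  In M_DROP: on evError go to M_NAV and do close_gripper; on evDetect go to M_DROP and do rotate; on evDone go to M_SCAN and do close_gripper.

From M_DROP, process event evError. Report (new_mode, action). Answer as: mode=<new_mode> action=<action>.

current mode = M_DROP; filter table to that mode:
  (M_DROP, evError) → (M_NAV, close_gripper)  ← event matches
  (M_DROP, evDetect) → (M_DROP, rotate)
  (M_DROP, evDone) → (M_SCAN, close_gripper)
event = evError selects (M_NAV, close_gripper)

mode=M_NAV action=close_gripper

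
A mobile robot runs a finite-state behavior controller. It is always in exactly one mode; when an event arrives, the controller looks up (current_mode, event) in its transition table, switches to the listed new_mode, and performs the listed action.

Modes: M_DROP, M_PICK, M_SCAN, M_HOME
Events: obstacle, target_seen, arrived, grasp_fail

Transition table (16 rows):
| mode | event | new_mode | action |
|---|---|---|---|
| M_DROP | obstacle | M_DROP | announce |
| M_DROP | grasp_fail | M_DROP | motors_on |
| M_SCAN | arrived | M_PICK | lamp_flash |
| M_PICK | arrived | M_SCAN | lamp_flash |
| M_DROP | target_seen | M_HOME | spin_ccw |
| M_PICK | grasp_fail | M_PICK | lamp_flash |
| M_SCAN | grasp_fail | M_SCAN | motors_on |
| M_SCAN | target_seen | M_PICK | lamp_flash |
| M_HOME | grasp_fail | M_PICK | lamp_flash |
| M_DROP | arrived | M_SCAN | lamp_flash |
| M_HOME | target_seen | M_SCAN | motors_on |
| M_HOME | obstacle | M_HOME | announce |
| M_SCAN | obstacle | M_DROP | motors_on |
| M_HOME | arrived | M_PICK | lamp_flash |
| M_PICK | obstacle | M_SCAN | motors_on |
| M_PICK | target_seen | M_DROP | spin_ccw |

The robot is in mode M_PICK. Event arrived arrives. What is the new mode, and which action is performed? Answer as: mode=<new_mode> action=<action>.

mode=M_SCAN action=lamp_flash

current mode = M_PICK; filter table to that mode:
  (M_PICK, arrived) → (M_SCAN, lamp_flash)  ← event matches
  (M_PICK, grasp_fail) → (M_PICK, lamp_flash)
  (M_PICK, obstacle) → (M_SCAN, motors_on)
  (M_PICK, target_seen) → (M_DROP, spin_ccw)
event = arrived selects (M_SCAN, lamp_flash)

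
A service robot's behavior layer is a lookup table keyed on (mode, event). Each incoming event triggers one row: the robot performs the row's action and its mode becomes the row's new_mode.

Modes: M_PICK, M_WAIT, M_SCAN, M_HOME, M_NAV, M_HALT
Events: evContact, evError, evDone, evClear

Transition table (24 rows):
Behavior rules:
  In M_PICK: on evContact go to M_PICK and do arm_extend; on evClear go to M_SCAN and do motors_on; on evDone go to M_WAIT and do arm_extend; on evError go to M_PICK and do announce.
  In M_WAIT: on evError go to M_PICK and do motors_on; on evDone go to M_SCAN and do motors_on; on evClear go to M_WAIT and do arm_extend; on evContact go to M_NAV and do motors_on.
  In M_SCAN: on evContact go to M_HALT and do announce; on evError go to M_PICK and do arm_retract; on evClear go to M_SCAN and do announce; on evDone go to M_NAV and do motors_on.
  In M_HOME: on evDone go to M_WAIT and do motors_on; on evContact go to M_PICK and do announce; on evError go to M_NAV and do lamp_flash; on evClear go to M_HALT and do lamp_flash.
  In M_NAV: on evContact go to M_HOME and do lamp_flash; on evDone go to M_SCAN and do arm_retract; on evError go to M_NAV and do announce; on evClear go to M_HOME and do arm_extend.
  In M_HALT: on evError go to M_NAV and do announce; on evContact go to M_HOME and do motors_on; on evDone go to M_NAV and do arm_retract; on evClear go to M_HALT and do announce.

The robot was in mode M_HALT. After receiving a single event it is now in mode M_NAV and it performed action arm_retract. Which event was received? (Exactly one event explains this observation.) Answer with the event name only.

evDone

try evContact: (M_HALT, evContact) → (M_HOME, motors_on)
try evError: (M_HALT, evError) → (M_NAV, announce)
try evDone: (M_HALT, evDone) → (M_NAV, arm_retract)  ← matches
try evClear: (M_HALT, evClear) → (M_HALT, announce)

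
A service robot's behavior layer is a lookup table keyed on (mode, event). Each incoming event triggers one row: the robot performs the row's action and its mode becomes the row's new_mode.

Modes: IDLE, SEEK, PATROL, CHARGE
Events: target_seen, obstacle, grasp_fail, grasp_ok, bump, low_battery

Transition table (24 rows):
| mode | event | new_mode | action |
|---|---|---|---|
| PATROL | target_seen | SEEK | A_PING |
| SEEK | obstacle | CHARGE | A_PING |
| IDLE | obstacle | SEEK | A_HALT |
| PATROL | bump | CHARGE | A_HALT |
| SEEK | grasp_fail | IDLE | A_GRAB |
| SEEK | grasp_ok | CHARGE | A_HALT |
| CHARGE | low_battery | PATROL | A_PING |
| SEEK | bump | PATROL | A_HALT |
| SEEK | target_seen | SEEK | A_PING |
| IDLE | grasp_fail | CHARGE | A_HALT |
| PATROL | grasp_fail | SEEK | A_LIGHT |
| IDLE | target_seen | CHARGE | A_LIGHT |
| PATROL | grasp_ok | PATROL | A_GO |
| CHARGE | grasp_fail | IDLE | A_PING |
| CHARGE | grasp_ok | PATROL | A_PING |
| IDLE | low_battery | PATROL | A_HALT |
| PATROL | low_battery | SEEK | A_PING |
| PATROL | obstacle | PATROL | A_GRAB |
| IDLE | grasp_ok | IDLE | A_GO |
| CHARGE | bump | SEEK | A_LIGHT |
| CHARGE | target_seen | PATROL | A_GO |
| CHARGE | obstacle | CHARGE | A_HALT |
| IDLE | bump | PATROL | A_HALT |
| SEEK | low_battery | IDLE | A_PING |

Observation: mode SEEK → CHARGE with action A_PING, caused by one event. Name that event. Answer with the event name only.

obstacle

try target_seen: (SEEK, target_seen) → (SEEK, A_PING)
try obstacle: (SEEK, obstacle) → (CHARGE, A_PING)  ← matches
try grasp_fail: (SEEK, grasp_fail) → (IDLE, A_GRAB)
try grasp_ok: (SEEK, grasp_ok) → (CHARGE, A_HALT)
try bump: (SEEK, bump) → (PATROL, A_HALT)
try low_battery: (SEEK, low_battery) → (IDLE, A_PING)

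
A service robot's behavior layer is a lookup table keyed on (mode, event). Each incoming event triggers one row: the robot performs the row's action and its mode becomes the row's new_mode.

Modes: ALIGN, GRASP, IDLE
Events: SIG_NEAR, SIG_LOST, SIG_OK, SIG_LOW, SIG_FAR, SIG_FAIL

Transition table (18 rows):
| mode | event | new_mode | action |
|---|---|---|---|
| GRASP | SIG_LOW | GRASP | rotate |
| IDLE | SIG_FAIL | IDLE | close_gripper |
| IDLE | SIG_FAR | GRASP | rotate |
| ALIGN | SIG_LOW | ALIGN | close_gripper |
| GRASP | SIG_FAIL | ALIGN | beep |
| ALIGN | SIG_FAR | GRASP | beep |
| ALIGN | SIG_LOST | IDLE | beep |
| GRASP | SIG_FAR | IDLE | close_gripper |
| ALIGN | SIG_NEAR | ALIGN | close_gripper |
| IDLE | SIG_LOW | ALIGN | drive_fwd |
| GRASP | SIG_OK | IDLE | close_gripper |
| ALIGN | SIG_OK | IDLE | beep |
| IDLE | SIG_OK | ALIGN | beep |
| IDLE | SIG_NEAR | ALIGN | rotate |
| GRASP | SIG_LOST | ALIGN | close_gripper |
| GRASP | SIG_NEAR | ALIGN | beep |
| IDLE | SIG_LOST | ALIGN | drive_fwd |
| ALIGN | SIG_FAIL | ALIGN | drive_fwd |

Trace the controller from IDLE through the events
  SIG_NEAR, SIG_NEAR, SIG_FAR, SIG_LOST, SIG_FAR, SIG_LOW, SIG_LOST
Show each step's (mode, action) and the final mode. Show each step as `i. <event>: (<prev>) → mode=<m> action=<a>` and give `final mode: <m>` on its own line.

final mode: ALIGN

1. SIG_NEAR: (IDLE) → mode=ALIGN action=rotate
2. SIG_NEAR: (ALIGN) → mode=ALIGN action=close_gripper
3. SIG_FAR: (ALIGN) → mode=GRASP action=beep
4. SIG_LOST: (GRASP) → mode=ALIGN action=close_gripper
5. SIG_FAR: (ALIGN) → mode=GRASP action=beep
6. SIG_LOW: (GRASP) → mode=GRASP action=rotate
7. SIG_LOST: (GRASP) → mode=ALIGN action=close_gripper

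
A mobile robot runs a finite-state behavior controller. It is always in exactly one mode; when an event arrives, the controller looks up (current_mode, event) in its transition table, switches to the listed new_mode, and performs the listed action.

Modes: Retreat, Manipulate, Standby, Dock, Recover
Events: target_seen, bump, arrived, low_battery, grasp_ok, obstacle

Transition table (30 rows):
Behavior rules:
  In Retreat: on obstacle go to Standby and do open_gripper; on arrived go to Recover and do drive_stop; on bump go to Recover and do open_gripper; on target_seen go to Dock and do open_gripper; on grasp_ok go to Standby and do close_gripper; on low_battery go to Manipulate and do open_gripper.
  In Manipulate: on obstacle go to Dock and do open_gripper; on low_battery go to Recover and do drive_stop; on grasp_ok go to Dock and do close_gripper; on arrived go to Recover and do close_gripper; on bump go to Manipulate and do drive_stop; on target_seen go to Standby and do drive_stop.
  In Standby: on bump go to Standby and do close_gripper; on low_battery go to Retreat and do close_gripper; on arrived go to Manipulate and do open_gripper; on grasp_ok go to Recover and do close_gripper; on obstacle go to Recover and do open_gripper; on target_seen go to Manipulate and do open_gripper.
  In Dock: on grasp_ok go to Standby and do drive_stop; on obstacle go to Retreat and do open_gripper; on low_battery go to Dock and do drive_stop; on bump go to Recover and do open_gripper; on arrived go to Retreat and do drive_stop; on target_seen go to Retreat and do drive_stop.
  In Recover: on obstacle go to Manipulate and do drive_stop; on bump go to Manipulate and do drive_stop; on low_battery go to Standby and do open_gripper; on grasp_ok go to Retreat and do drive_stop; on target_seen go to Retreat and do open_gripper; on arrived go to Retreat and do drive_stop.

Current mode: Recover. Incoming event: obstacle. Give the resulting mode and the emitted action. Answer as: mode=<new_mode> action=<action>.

mode=Manipulate action=drive_stop

current mode = Recover; filter table to that mode:
  (Recover, obstacle) → (Manipulate, drive_stop)  ← event matches
  (Recover, bump) → (Manipulate, drive_stop)
  (Recover, low_battery) → (Standby, open_gripper)
  (Recover, grasp_ok) → (Retreat, drive_stop)
  (Recover, target_seen) → (Retreat, open_gripper)
  (Recover, arrived) → (Retreat, drive_stop)
event = obstacle selects (Manipulate, drive_stop)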